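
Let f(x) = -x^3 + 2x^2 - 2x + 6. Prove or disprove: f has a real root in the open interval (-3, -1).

Evaluate at the endpoints: f(-3) = 57, f(-1) = 11 — same sign (positive).
The derivative f'(x) = -3x^2 + 4x - 2 is a quadratic with discriminant 4² − 4·(-3)·(-2) = -8 < 0; it never vanishes, so it is always negative (sign of the leading coefficient).
Hence f is strictly decreasing on ℝ, and in particular on [-3, -1]. A strictly monotone function with same-sign endpoint values stays positive on the whole interval, so f has no zero in (-3, -1).

No.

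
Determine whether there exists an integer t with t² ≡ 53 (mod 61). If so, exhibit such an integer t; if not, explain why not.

No, no such integer exists.

61 is prime, so by Euler's criterion 53 is a square mod 61 iff 53^((61−1)/2) = 53^30 ≡ 1 (mod 61).
Repeated squaring mod 61: 53^2 = 2809 ≡ 3; 53^4 ≡ 3² = 9 ≡ 9; 53^8 ≡ 9² = 81 ≡ 20; 53^16 ≡ 20² = 400 ≡ 34.
Since 30 = 16 + 8 + 4 + 2, 53^30 ≡ 34 · 20 · 9 · 3; multiplying out mod 61: 34·20 = 680 ≡ 9, then 9·9 = 81 ≡ 20, then 20·3 = 60 ≡ 60. Thus 53^30 ≡ 60 ≡ −1 (mod 61).
The value −1 means 53 is a non-residue modulo 61, so t² ≡ 53 (mod 61) is impossible.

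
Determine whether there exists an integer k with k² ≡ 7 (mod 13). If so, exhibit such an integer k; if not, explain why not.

There is no such integer.

Since (13 − k)² ≡ k² (mod 13), it suffices to square k = 0, 1, …, 6: the residues are 0, 1, 4, 9, 3, 12, 10.
So the quadratic residues mod 13 are {0, 1, 3, 4, 9, 10, 12}, and 7 is not among them.
Hence no integer k has k² ≡ 7 (mod 13).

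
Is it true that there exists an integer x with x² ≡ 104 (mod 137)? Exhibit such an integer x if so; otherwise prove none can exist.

No such integer exists.

137 is prime, so by Euler's criterion 104 is a square mod 137 iff 104^((137−1)/2) = 104^68 ≡ 1 (mod 137).
Repeated squaring mod 137: 104^2 = 10816 ≡ 130; 104^4 ≡ 130² = 16900 ≡ 49; 104^8 ≡ 49² = 2401 ≡ 72; 104^16 ≡ 72² = 5184 ≡ 115; 104^32 ≡ 115² = 13225 ≡ 73; 104^64 ≡ 73² = 5329 ≡ 123.
Since 68 = 64 + 4, 104^68 ≡ 123 · 49; multiplying out mod 137: 123·49 = 6027 ≡ 136. Thus 104^68 ≡ 136 ≡ −1 (mod 137).
The value −1 means 104 is a non-residue modulo 137, so x² ≡ 104 (mod 137) is impossible.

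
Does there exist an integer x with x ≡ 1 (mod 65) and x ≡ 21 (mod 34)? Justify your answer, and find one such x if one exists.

Since 65 and 34 share no common factor, CRT says the pair of congruences has a solution (unique mod 2210).
Write x = 1 + 65t and require 1 + 65t ≡ 21 (mod 34), i.e. 65t ≡ 20 (mod 34).
65 ≡ 31 (mod 34), so this reads 31t ≡ 20 (mod 34). To invert 31 modulo 34: 34 = 1·31 + 3, 31 = 10·3 + 1, 3 = 3·1 + 0, and unwinding, 1 = 31 − 10·3 = 31 − 10·(34 − 1·31) = −10·34 + 11·31. Thus 31⁻¹ ≡ 11 (mod 34).
Therefore t ≡ 11·20 = 220 ≡ 16 (mod 34).
With t = 16: x = 1 + 65·16 = 1041.
Indeed 1041 ≡ 1 (mod 65) and 1041 ≡ 21 (mod 34).

x = 1041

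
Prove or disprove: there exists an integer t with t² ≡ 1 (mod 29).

Take t = 28. Then 28² = 784 = 27·29 + 1, so 28² ≡ 1 (mod 29).

t = 28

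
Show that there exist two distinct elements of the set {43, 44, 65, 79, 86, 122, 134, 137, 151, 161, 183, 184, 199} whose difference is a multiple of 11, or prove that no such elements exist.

The pair (43, 65) works.

Both 43 and 65 leave remainder 10 on division by 11; their difference 22 = 2·11 is a multiple of 11.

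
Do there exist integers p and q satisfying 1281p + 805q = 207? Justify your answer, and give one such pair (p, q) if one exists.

gcd(1281, 805) = 7, so every integer of the form 1281p + 805q is a multiple of 7.
But 207 = 7·29 + 4, so 7 ∤ 207.
Therefore 1281p + 805q = 207 has no solution in integers.

No such integers exist.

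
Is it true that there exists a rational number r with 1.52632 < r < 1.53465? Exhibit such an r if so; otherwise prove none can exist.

Multiplying by 15: 15·1.52632 = 22.89480 and 15·1.53465 = 23.01975, so the integer 23 lies strictly between them.
Dividing back, 1.52632 < 23/15 < 1.53465, and 23/15 is rational.

r = 23/15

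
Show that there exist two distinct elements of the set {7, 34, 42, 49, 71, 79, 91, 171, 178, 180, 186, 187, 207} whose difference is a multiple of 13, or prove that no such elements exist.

Reduce each element modulo 13: 7↦7, 34↦8, 42↦3, 49↦10, 71↦6, 79↦1, 91↦0, 171↦2, 178↦9, 180↦11, 186↦4, 187↦5, 207↦12.
No residue repeats among the 13 elements, so no pair has difference ≡ 0 (mod 13).

There is no such pair.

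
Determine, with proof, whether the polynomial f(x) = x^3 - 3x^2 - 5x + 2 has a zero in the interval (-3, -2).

f(-3) = -37 and f(-2) = -8, both negative, so a sign-change argument is unavailable; we show f keeps this sign on the whole interval.
Shift to the endpoint -2: with x = -2 − u (0 < u < 1), one computes f(-2 − u) = -u^3 - 9u^2 - 19u - 8.
The nonzero coefficients here are all negative, so for u > 0 every term is negative (or zero), and the constant term -8 is strictly negative.
So f is strictly negative on (-3, -2); no root exists in the interval.

No such root exists.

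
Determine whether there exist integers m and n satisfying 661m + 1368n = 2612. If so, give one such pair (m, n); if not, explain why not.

m = 1076, n = -518

Since gcd(661, 1368) = 1, every integer is an integer combination of 661 and 1368.
Euclidean algorithm: 1368 = 2·661 + 46, 661 = 14·46 + 17, 46 = 2·17 + 12, 17 = 1·12 + 5, 12 = 2·5 + 2, 5 = 2·2 + 1, 2 = 2·1 + 0.
Unwinding: 1 = 5 − 2·2 = 5 − 2·(12 − 2·5) = −2·12 + 5·5 = −2·12 + 5·(17 − 1·12) = 5·17 − 7·12 = 5·17 − 7·(46 − 2·17) = −7·46 + 19·17 = −7·46 + 19·(661 − 14·46) = 19·661 − 273·46 = 19·661 − 273·(1368 − 2·661) = −273·1368 + 565·661, i.e. 661·565 + 1368·(-273) = 1.
Multiplying through by 2612: m = 565·2612 = 1475780, n = (-273)·2612 = -713076 is a solution.
The general solution is m = 1475780 + 1368k, n = -713076 − 661k; taking k = -1078 gives the smaller pair m = 1076, n = -518.
Indeed 661·1076 + 1368·(-518) = 711236 − 708624 = 2612.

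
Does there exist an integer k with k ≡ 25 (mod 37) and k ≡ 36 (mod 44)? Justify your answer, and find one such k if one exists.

k = 432

gcd(37, 44) = 1, so the Chinese Remainder Theorem guarantees exactly one residue class mod 1628 satisfying both.
Write k = 25 + 37t and require 25 + 37t ≡ 36 (mod 44), i.e. 37t ≡ 11 (mod 44).
Invert 37 mod 44 by the Euclidean algorithm: 44 = 1·37 + 7, 37 = 5·7 + 2, 7 = 3·2 + 1, 2 = 2·1 + 0; back-substituting, 1 = 7 − 3·2 = 7 − 3·(37 − 5·7) = −3·37 + 16·7 = −3·37 + 16·(44 − 1·37) = 16·44 − 19·37. Hence 37·(-19) ≡ 1, so 37⁻¹ ≡ -19 ≡ 25 (mod 44).
Multiplying by 25: t ≡ 25·11 = 275 ≡ 11 (mod 44).
With t = 11: k = 25 + 37·11 = 432.
Verify: 432 = 11·37 + 25 and 432 = 9·44 + 36. ✓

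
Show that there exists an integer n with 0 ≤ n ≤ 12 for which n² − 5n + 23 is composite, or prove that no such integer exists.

There is no such integer n in that range.

The values for n = 0, 1, …, 12 are 23, 19, 17, 17, 19, 23, 29, 37, 47, 59, 73, 89, 107, and each of these is prime.
So no value in the range makes the expression composite.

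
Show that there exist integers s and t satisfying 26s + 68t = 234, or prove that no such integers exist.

Since gcd(26, 68) = 2 and 234 = 2·117, Bézout's identity guarantees a solution.
Dividing through by 2 reduces the equation to 13s + 34t = 117.
Run the Euclidean algorithm on 34 and 13: 34 = 2·13 + 8, 13 = 1·8 + 5, 8 = 1·5 + 3, 5 = 1·3 + 2, 3 = 1·2 + 1, 2 = 2·1 + 0.
Unwinding: 1 = 3 − 1·2 = 3 − (5 − 1·3) = −5 + 2·3 = −5 + 2·(8 − 1·5) = 2·8 − 3·5 = 2·8 − 3·(13 − 1·8) = −3·13 + 5·8 = −3·13 + 5·(34 − 2·13) = 5·34 − 13·13, i.e. 13·(-13) + 34·5 = 1.
Times 117: 13·(-1521) + 34·585 = 117, so (-1521, 585) solves it.
Adding 45·34 to s and subtracting 45·13 from t gives the tidier solution (9, 0).
Check: 26·9 + 68·0 = 234 + 0 = 234. ✓

s = 9, t = 0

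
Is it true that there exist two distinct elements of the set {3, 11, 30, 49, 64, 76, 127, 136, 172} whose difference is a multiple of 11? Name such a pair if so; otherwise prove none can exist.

Two integers differ by a multiple of 11 exactly when they have the same residue mod 11. The residues are 3↦3, 11↦0, 30↦8, 49↦5, 64↦9, 76↦10, 127↦6, 136↦4, 172↦7.
All 9 residues are distinct, so no two elements differ by a multiple of 11.

There is no such pair.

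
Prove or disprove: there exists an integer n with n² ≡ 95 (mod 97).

n = 17 works: 17² = 289, and 289 − 95 = 194 = 2·97.

n = 17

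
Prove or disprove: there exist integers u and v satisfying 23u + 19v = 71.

23 and 19 are coprime, so 23u + 19v ranges over all of ℤ.
Euclidean algorithm: 23 = 1·19 + 4, 19 = 4·4 + 3, 4 = 1·3 + 1, 3 = 3·1 + 0.
Unwinding: 1 = 4 − 1·3 = 4 − (19 − 4·4) = −19 + 5·4 = −19 + 5·(23 − 1·19) = 5·23 − 6·19, i.e. 23·5 + 19·(-6) = 1.
Scaling by 71 gives the particular solution (u, v) = (355, -426).
Subtracting 18·19 from u and adding 18·23 to v gives the tidier solution (13, -12).
Indeed 23·13 + 19·(-12) = 299 − 228 = 71.

u = 13, v = -12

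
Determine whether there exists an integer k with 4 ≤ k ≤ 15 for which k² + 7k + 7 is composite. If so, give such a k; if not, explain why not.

k = 14

At k = 14: 14² + 7·14 + 7 = 301 = 7·43, which is composite.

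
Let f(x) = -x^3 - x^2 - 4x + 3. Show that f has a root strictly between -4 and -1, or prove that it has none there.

No such root exists.

f(-4) = 67 and f(-1) = 7, both positive.
f'(x) = -3x^2 - 2x - 4 has discriminant (-2)² − 4·(-3)·(-4) = -44 < 0, so f' has no real roots and is negative for every real x.
Hence f is strictly decreasing on ℝ, and in particular on [-4, -1]. A strictly monotone function with same-sign endpoint values stays positive on the whole interval, so f has no zero in (-4, -1).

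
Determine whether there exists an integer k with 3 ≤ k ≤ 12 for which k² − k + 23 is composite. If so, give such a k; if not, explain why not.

k = 7

At k = 7: 7² − 7 + 23 = 65 = 5·13, which is composite.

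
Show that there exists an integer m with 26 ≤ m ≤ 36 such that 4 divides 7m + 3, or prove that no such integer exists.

At m = 27 we get 7·27 + 3 = 192, and 192 = 4·48.

m = 27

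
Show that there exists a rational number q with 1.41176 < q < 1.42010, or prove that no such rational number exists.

Scale by 12: the interval becomes (16.94112, 17.04120), which contains the integer 17.
Dividing back, 1.41176 < 17/12 < 1.42010, and 17/12 is rational.

q = 17/12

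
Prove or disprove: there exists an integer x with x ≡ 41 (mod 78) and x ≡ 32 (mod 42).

No such integer exists.

Both moduli are multiples of 6 = gcd(78, 42), so any solution would satisfy x ≡ 41 and x ≡ 32 modulo 6 simultaneously.
But 41 mod 6 = 5 while 32 mod 6 = 2, a contradiction.
So no integer satisfies both congruences.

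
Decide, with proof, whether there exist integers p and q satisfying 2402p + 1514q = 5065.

Both 2402 and 1514 are divisible by gcd(2402, 1514) = 2, hence so is any combination 2402p + 1514q.
But 5065 = 2·2532 + 1, so 2 ∤ 5065.
Therefore 2402p + 1514q = 5065 has no solution in integers.

No, no such integers exist.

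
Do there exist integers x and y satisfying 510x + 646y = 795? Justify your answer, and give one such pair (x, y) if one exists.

Any value of 510x + 646y is a multiple of gcd(510, 646) = 34.
However 795 leaves remainder 13 on division by 34.
So the equation is unsolvable over ℤ.

There are no such integers.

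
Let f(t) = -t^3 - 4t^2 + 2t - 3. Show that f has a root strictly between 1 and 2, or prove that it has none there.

No.

The endpoint values f(1) = -6 and f(2) = -23 are both negative. Claim: f(t) < 0 for every t in (1, 2).
Shift to the endpoint 1: with t = 1 + u (0 < u < 1), one computes f(1 + u) = -u^3 - 7u^2 - 9u - 6.
The nonzero coefficients here are all negative, so for u > 0 every term is negative (or zero), and the constant term -6 is strictly negative.
So f is strictly negative on (1, 2); no root exists in the interval.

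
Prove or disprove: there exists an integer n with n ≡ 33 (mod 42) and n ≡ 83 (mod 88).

Here gcd(42, 88) = 2, and both 33 and 83 leave remainder 1 mod 2, so the system is consistent.
Put n = 33 + 42t, so we need 42t ≡ 50 (mod 88), equivalently (divide by 2) 21t ≡ 25 (mod 44).
Invert 21 mod 44 by the Euclidean algorithm: 44 = 2·21 + 2, 21 = 10·2 + 1, 2 = 2·1 + 0; back-substituting, 1 = 21 − 10·2 = 21 − 10·(44 − 2·21) = −10·44 + 21·21. Hence 21·21 ≡ 1, so 21⁻¹ ≡ 21 (mod 44).
Multiplying by 21: t ≡ 21·25 = 525 ≡ 41 (mod 44).
Then n = 33 + 42·41 = 1755.
Verify: 1755 = 41·42 + 33 and 1755 = 19·88 + 83. ✓

n = 1755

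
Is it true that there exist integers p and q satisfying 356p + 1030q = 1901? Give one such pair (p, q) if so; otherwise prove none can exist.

gcd(356, 1030) = 2, so every integer of the form 356p + 1030q is a multiple of 2.
But 1901 is not a multiple of 2 (it leaves remainder 1).
Hence no integers p, q satisfy the equation.

There are no such integers.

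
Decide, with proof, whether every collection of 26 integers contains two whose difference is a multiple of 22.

Yes, this is always true.

Partition the integers by their residue mod 22; there are 22 classes.
Since 26 > 22, two of the 26 integers must share a residue class by the pigeonhole principle; call them a and b.
Equal remainders mean a − b ≡ 0 (mod 22), so 22 divides their difference.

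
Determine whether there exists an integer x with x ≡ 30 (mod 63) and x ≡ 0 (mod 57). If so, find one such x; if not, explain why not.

The moduli are not coprime: gcd(63, 57) = 3. Compatibility requires 3 ∣ (0 − 30) = -30, which holds, so solutions exist.
Write x = 30 + 63t. Then 63t ≡ 0 − 30 ≡ 27 (mod 57); dividing through by 3 gives 21t ≡ 9 (mod 19).
21 ≡ 2 (mod 19), so this reads 2t ≡ 9 (mod 19). Note 2·10 = 20 ≡ 1 (mod 19) (as 20 − 1 = 1·19), so 2⁻¹ ≡ 10.
Therefore t ≡ 10·9 = 90 ≡ 14 (mod 19).
Then x = 30 + 63·14 = 912.
Indeed 912 ≡ 30 (mod 63) and 912 ≡ 0 (mod 57).

x = 912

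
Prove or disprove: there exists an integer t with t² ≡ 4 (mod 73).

Take t = 2. Then 2² = 4, and since 0 ≤ 4 < 73 this is already reduced: 2² ≡ 4 (mod 73).

t = 2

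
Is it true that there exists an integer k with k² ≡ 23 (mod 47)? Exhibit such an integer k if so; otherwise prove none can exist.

Apply Euler's criterion with the prime 47: 23 is a quadratic residue iff 23^23 ≡ 1 (mod 47), and a non-residue iff it is ≡ −1.
Squaring successively (mod 47): 23^2 = 529 ≡ 12; 23^4 ≡ 12² = 144 ≡ 3; 23^8 ≡ 3² = 9 ≡ 9; 23^16 ≡ 9² = 81 ≡ 34.
Since 23 = 16 + 4 + 2 + 1, 23^23 ≡ 34 · 3 · 12 · 23; multiplying out mod 47: 34·3 = 102 ≡ 8, then 8·12 = 96 ≡ 2, then 2·23 = 46 ≡ 46. Thus 23^23 ≡ 46 ≡ −1 (mod 47).
By Euler's criterion 23 is a quadratic non-residue mod 47: no k satisfies k² ≡ 23 (mod 47).

No, no such integer exists.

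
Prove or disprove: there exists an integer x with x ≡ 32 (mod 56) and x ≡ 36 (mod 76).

x = 872

gcd(56, 76) = 4. A simultaneous solution exists iff 32 ≡ 36 (mod 4); here 32 mod 4 = 0 = 36 mod 4, so it does.
Write x = 32 + 56t. Then 56t ≡ 36 − 32 ≡ 4 (mod 76); dividing through by 4 gives 14t ≡ 1 (mod 19).
Invert 14 mod 19 by the Euclidean algorithm: 19 = 1·14 + 5, 14 = 2·5 + 4, 5 = 1·4 + 1, 4 = 4·1 + 0; back-substituting, 1 = 5 − 1·4 = 5 − (14 − 2·5) = −14 + 3·5 = −14 + 3·(19 − 1·14) = 3·19 − 4·14. Hence 14·(-4) ≡ 1, so 14⁻¹ ≡ -4 ≡ 15 (mod 19).
Multiplying by 15: t ≡ 15·1 = 15 (mod 19).
Then x = 32 + 56·15 = 872.
Indeed 872 ≡ 32 (mod 56) and 872 ≡ 36 (mod 76).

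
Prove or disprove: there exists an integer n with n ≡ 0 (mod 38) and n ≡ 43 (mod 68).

There is no such integer.

Reduce both congruences modulo 2, which divides 38 and 68: they say n ≡ 0 (mod 2) and n ≡ 43 (mod 2).
These are incompatible: 0 − 43 = -43 is not divisible by 2.
Hence the system has no solution.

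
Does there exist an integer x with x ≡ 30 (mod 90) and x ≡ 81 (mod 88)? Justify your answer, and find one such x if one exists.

Both moduli are multiples of 2 = gcd(90, 88), so any solution would satisfy x ≡ 30 and x ≡ 81 modulo 2 simultaneously.
However 30 ≡ 0 and 81 ≡ 1 (mod 2), and 0 ≠ 1.
So no integer satisfies both congruences.

No such integer exists.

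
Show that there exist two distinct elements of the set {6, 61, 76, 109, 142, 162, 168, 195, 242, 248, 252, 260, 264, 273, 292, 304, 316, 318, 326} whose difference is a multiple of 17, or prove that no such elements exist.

6 mod 17 = 6 and 142 mod 17 = 6, so 142 − 6 = 136 = 8·17.

Yes: 6 and 142.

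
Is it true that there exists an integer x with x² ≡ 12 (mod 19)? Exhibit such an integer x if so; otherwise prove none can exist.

No such integer exists.

Computing x² mod 19 for x = 0, 1, …, 9 (enough, by the symmetry x ↦ 19 − x) gives 0, 1, 4, 9, 16, 6, 17, 11, 7, 5.
So the quadratic residues mod 19 are {0, 1, 4, 5, 6, 7, 9, 11, 16, 17}, and 12 is not among them.
Therefore x² ≡ 12 (mod 19) has no solution.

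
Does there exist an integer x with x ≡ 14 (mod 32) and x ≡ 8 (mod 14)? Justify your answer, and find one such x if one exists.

x = 78

gcd(32, 14) = 2. A simultaneous solution exists iff 14 ≡ 8 (mod 2); here 14 mod 2 = 0 = 8 mod 2, so it does.
The integers ≡ 14 (mod 32) are 14, 46, 78, …; their remainders mod 14 are 0, 4, 8, so x = 78 is the first that is ≡ 8 (mod 14).
Verify: 78 = 2·32 + 14 and 78 = 5·14 + 8. ✓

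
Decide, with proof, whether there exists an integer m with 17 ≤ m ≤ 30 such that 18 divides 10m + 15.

No, no such integer m in that range exists.

The values of 10m + 15 for m = 17, 18, …, 30 are 185, 195, 205, 215, 225, 235, 245, 255, 265, 275, 285, 295, 305, 315; reduced mod 18 these are 5, 15, 7, 17, 9, 1, 11, 3, 13, 5, 15, 7, 17, 9.
The residue 0 does not occur, so no m in [17, 30] makes 10m + 15 a multiple of 18.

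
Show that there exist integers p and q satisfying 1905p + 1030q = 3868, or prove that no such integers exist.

Any value of 1905p + 1030q is a multiple of gcd(1905, 1030) = 5.
But 3868 is not a multiple of 5 (it leaves remainder 3).
Hence no integers p, q satisfy the equation.

No such integers exist.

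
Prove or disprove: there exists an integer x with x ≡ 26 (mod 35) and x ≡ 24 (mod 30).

gcd(35, 30) = 5. If x ≡ 26 (mod 35) and x ≡ 24 (mod 30), then x ≡ 26 (mod 5) and x ≡ 24 (mod 5).
These are incompatible: 26 − 24 = 2 is not divisible by 5.
So no integer satisfies both congruences.

No, no such integer exists.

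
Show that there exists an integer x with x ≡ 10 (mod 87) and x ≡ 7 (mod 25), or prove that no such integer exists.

gcd(87, 25) = 1, so the Chinese Remainder Theorem guarantees exactly one residue class mod 2175 satisfying both.
Write x = 10 + 87t and require 10 + 87t ≡ 7 (mod 25), i.e. 87t ≡ 22 (mod 25).
87 ≡ 12 (mod 25), so this reads 12t ≡ 22 (mod 25). Note 12·23 = 276 ≡ 1 (mod 25) (as 276 − 1 = 11·25), so 12⁻¹ ≡ 23.
Multiplying by 23: t ≡ 23·22 = 506 ≡ 6 (mod 25).
Taking t = 6 gives x = 10 + 87·6 = 532.
Verify: 532 = 6·87 + 10 and 532 = 21·25 + 7. ✓

x = 532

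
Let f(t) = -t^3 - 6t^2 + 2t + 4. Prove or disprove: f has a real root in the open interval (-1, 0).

Yes, f has a root in the interval.

f(-1) = -3 and f(0) = 4, which have opposite signs.
As a polynomial, f is continuous on every closed interval.
By the Intermediate Value Theorem f must vanish at some point of (-1, 0).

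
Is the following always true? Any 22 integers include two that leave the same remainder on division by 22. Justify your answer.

No; for instance {35, 36, 37, 38, 39, 40, 41, 42, 43, 44, 45, 46, 47, 48, 49, 50, 51, 52, 53, 54, 55, 56} is a counterexample.

Consider the 22 integers 35, 36, …, 56. They lie in distinct residue classes modulo 22, since 22 ≤ 22.
Hence this collection has no pair with equal remainders mod 22, disproving the claim.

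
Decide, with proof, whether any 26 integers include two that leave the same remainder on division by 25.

Yes, this is always true.

Each integer lies in one of the 25 residue classes modulo 25.
Placing 26 integers into 25 classes, some class receives at least two — say a and b.
That is, a and b leave the same remainder on division by 25, as claimed.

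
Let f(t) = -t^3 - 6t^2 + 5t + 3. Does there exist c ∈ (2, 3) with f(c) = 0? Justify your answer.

The endpoint values f(2) = -19 and f(3) = -63 are both negative. Claim: f(t) < 0 for every t in (2, 3).
Shift to the endpoint 2: with t = 2 + u (0 < u < 1), one computes f(2 + u) = -u^3 - 12u^2 - 31u - 19.
All 4 nonzero coefficients of this polynomial in u are negative; hence for u > 0 the value is a sum of negative terms (the constant -19 among them).
So f is strictly negative on (2, 3); no root exists in the interval.

No.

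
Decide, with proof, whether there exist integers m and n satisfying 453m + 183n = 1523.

Any value of 453m + 183n is a multiple of gcd(453, 183) = 3.
But 1523 = 3·507 + 2, so 3 ∤ 1523.
Therefore 453m + 183n = 1523 has no solution in integers.

There are no such integers.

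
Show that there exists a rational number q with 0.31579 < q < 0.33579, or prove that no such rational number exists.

Look for a denominator N such that an integer falls strictly between N·0.31579 and N·0.33579. N = 3 works: 3·0.31579 = 0.94737 < 1 < 1.00737 = 3·0.33579.
Dividing back, 0.31579 < 1/3 < 0.33579, and 1/3 is rational.

q = 1/3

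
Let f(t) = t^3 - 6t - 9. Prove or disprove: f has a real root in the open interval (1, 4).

f(1) = -14 and f(4) = 31, which have opposite signs.
f is continuous everywhere (it is a polynomial), in particular on [1, 4].
By the Intermediate Value Theorem f must vanish at some point of (1, 4).

Such a root exists.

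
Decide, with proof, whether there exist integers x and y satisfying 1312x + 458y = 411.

Any value of 1312x + 458y is a multiple of gcd(1312, 458) = 2.
But 411 is not a multiple of 2 (it leaves remainder 1).
So the equation is unsolvable over ℤ.

There are no such integers.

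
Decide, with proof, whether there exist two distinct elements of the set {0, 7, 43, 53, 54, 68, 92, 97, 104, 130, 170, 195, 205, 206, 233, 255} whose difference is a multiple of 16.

There is no such pair.

Residues mod 16: 0↦0, 7↦7, 43↦11, 53↦5, 54↦6, 68↦4, 92↦12, 97↦1, 104↦8, 130↦2, 170↦10, 195↦3, 205↦13, 206↦14, 233↦9, 255↦15.
All 16 residues are distinct, so no two elements differ by a multiple of 16.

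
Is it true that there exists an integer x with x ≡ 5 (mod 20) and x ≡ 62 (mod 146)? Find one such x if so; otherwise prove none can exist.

There is no such integer.

gcd(20, 146) = 2. If x ≡ 5 (mod 20) and x ≡ 62 (mod 146), then x ≡ 5 (mod 2) and x ≡ 62 (mod 2).
These are incompatible: 5 − 62 = -57 is not divisible by 2.
So no integer satisfies both congruences.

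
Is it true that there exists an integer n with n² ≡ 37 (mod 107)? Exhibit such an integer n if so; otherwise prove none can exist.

n = 95 works: 95² = 9025, and 9025 − 37 = 8988 = 84·107.

n = 95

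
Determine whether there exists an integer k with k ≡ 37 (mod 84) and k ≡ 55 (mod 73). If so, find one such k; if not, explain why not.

k = 5749

gcd(84, 73) = 1, so the Chinese Remainder Theorem guarantees exactly one residue class mod 6132 satisfying both.
Write k = 37 + 84t and require 37 + 84t ≡ 55 (mod 73), i.e. 84t ≡ 18 (mod 73).
84 ≡ 11 (mod 73), so this reads 11t ≡ 18 (mod 73). Invert 11 mod 73 by the Euclidean algorithm: 73 = 6·11 + 7, 11 = 1·7 + 4, 7 = 1·4 + 3, 4 = 1·3 + 1, 3 = 3·1 + 0; back-substituting, 1 = 4 − 1·3 = 4 − (7 − 1·4) = −7 + 2·4 = −7 + 2·(11 − 1·7) = 2·11 − 3·7 = 2·11 − 3·(73 − 6·11) = −3·73 + 20·11. Hence 11·20 ≡ 1, so 11⁻¹ ≡ 20 (mod 73).
Multiplying by 20: t ≡ 20·18 = 360 ≡ 68 (mod 73).
Taking t = 68 gives k = 37 + 84·68 = 5749.
Indeed 5749 ≡ 37 (mod 84) and 5749 ≡ 55 (mod 73).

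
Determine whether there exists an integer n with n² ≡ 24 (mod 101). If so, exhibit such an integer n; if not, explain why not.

n = 78 works: 78² = 6084, and 6084 − 24 = 6060 = 60·101.

n = 78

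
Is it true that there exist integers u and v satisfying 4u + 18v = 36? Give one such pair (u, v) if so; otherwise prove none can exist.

Every value of 4u + 18v is a multiple of gcd(4, 18) = 2; since 2 ∣ 36, solutions exist.
Dividing through by 2 reduces the equation to 2u + 9v = 18.
Euclidean algorithm: 9 = 4·2 + 1, 2 = 2·1 + 0.
Unwinding: 1 = 9 − 4·2, i.e. 2·(-4) + 9·1 = 1.
Multiplying through by 18: u = (-4)·18 = -72, v = 1·18 = 18 is a solution.
The general solution is u = -72 + 9k, v = 18 − 2k; taking k = 8 gives the smaller pair u = 0, v = 2.
Check: 4·0 + 18·2 = 0 + 36 = 36. ✓

u = 0, v = 2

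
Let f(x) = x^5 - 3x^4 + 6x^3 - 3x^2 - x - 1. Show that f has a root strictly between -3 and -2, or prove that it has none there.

The endpoint values f(-3) = -673 and f(-2) = -139 are both negative. Claim: f(x) < 0 for every x in (-3, -2).
Shift to the endpoint -2: with x = -2 − u (0 < u < 1), one computes f(-2 − u) = -u^5 - 13u^4 - 70u^3 - 191u^2 - 259u - 139.
All 6 nonzero coefficients of this polynomial in u are negative; hence for u > 0 the value is a sum of negative terms (the constant -139 among them).
Therefore f(x) < 0 throughout (-3, -2), and f has no zero there.

No.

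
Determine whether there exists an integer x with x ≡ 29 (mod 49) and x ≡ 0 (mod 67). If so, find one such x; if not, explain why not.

The moduli 49 and 67 are coprime, so by the Chinese Remainder Theorem a unique solution modulo 3283 exists.
Any solution of the first congruence is x = 29 + 49t; substituting into the second, 49t ≡ 0 − 29 ≡ 38 (mod 67).
Note 49·26 = 1274 ≡ 1 (mod 67) (as 1274 − 1 = 19·67), so 49⁻¹ ≡ 26.
Therefore t ≡ 26·38 = 988 ≡ 50 (mod 67).
Taking t = 50 gives x = 29 + 49·50 = 2479.
Verify: 2479 = 50·49 + 29 and 2479 = 37·67 + 0. ✓

x = 2479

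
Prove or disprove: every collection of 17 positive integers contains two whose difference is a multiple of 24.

No, the set {104, 105, 106, 107, 108, 109, 110, 111, 112, 113, 114, 115, 116, 117, 118, 119, 120} is a counterexample.

Take the 17 consecutive integers 104, 105, …, 120: their residues mod 24 are all distinct because 17 ≤ 24.
The differences between them range over 1, …, 16, none of which is divisible by 24.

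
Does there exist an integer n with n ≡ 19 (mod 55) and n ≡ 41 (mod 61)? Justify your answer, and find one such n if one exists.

Since 55 and 61 share no common factor, CRT says the pair of congruences has a solution (unique mod 3355).
Write n = 19 + 55t and require 19 + 55t ≡ 41 (mod 61), i.e. 55t ≡ 22 (mod 61).
Since 55·10 = 550 = 9·61 + 1, the inverse of 55 mod 61 is 10.
Multiplying by 10: t ≡ 10·22 = 220 ≡ 37 (mod 61).
Taking t = 37 gives n = 19 + 55·37 = 2054.
Check: 2054 mod 55 = 19, 2054 mod 61 = 41. ✓

n = 2054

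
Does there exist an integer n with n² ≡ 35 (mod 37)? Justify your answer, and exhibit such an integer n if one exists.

Apply Euler's criterion with the prime 37: 35 is a quadratic residue iff 35^18 ≡ 1 (mod 37), and a non-residue iff it is ≡ −1.
Repeated squaring mod 37: 35^2 = 1225 ≡ 4; 35^4 ≡ 4² = 16 ≡ 16; 35^8 ≡ 16² = 256 ≡ 34; 35^16 ≡ 34² = 1156 ≡ 9.
Since 18 = 16 + 2, 35^18 ≡ 9 · 4; multiplying out mod 37: 9·4 = 36 ≡ 36. Thus 35^18 ≡ 36 ≡ −1 (mod 37).
By Euler's criterion 35 is a quadratic non-residue mod 37: no n satisfies n² ≡ 35 (mod 37).

No such integer exists.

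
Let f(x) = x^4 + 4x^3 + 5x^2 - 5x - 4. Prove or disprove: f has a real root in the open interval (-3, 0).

Such a root exists.

f(-3) = 29 and f(0) = -4, which have opposite signs.
As a polynomial, f is continuous on every closed interval.
By the Intermediate Value Theorem, f takes the value 0 somewhere in the open interval.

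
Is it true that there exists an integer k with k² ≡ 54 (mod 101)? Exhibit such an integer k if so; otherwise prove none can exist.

k = 16 works: 16² = 256, and 256 − 54 = 202 = 2·101.

k = 16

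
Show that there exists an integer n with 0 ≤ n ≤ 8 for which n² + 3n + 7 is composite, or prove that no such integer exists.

At n = 7: 7² + 3·7 + 7 = 77 = 7·11, which is composite.

n = 7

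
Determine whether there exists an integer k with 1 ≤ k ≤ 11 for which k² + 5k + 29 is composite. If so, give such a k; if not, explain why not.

k = 6

At k = 6: 6² + 5·6 + 29 = 95 = 5·19, which is composite.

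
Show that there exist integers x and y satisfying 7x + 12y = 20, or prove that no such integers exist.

x = 8, y = -3

7 and 12 are coprime, so 7x + 12y ranges over all of ℤ.
Euclidean algorithm: 12 = 1·7 + 5, 7 = 1·5 + 2, 5 = 2·2 + 1, 2 = 2·1 + 0.
Unwinding: 1 = 5 − 2·2 = 5 − 2·(7 − 1·5) = −2·7 + 3·5 = −2·7 + 3·(12 − 1·7) = 3·12 − 5·7, i.e. 7·(-5) + 12·3 = 1.
Times 20: 7·(-100) + 12·60 = 20, so (-100, 60) solves it.
The general solution is x = -100 + 12k, y = 60 − 7k; taking k = 9 gives the smaller pair x = 8, y = -3.
Check: 7·8 + 12·(-3) = 56 − 36 = 20. ✓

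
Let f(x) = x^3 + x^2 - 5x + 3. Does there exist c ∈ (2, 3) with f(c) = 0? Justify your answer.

f(2) = 5 and f(3) = 24, both positive, so a sign-change argument is unavailable; we show f keeps this sign on the whole interval.
Shift to the endpoint 2: with x = 2 + u (0 < u < 1), one computes f(2 + u) = u^3 + 7u^2 + 11u + 5.
All 4 nonzero coefficients of this polynomial in u are positive; hence for u > 0 the value is a sum of positive terms (the constant 5 among them).
So f is strictly positive on (2, 3); no root exists in the interval.

f has no root in that interval.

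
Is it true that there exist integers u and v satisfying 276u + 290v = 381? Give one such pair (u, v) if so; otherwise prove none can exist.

gcd(276, 290) = 2, so every integer of the form 276u + 290v is a multiple of 2.
But 381 is not a multiple of 2 (it leaves remainder 1).
Hence no integers u, v satisfy the equation.

No such integers exist.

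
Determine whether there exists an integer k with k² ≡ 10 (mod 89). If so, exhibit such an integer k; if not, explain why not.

k = 30

k = 30 works: 30² = 900, and 900 − 10 = 890 = 10·89.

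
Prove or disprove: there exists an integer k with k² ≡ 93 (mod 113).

113 is prime, so by Euler's criterion 93 is a square mod 113 iff 93^((113−1)/2) = 93^56 ≡ 1 (mod 113).
Squaring successively (mod 113): 93^2 = 8649 ≡ 61; 93^4 ≡ 61² = 3721 ≡ 105; 93^8 ≡ 105² = 11025 ≡ 64; 93^16 ≡ 64² = 4096 ≡ 28; 93^32 ≡ 28² = 784 ≡ 106.
Since 56 = 32 + 16 + 8, 93^56 ≡ 106 · 28 · 64; multiplying out mod 113: 106·28 = 2968 ≡ 30, then 30·64 = 1920 ≡ 112. Thus 93^56 ≡ 112 ≡ −1 (mod 113).
By Euler's criterion 93 is a quadratic non-residue mod 113: no k satisfies k² ≡ 93 (mod 113).

There is no such integer.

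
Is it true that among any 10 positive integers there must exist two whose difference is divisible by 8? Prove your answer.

Each integer lies in one of the 8 residue classes modulo 8.
Since 10 > 8, two of the 10 integers must share a residue class by the pigeonhole principle; call them a and b.
Equal remainders mean a − b ≡ 0 (mod 8), so 8 divides their difference.

True.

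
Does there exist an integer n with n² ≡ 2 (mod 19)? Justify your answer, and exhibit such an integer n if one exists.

No such integer exists.

Since (19 − n)² ≡ n² (mod 19), it suffices to square n = 0, 1, …, 9: the residues are 0, 1, 4, 9, 16, 6, 17, 11, 7, 5.
So the quadratic residues mod 19 are {0, 1, 4, 5, 6, 7, 9, 11, 16, 17}, and 2 is not among them.
Therefore n² ≡ 2 (mod 19) has no solution.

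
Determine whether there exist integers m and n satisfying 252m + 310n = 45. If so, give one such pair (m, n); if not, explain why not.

No, no such integers exist.

gcd(252, 310) = 2, so every integer of the form 252m + 310n is a multiple of 2.
But 45 = 2·22 + 1, so 2 ∤ 45.
Hence no integers m, n satisfy the equation.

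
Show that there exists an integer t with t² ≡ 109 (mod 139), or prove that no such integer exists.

There is no such integer.

139 is prime, so by Euler's criterion 109 is a square mod 139 iff 109^((139−1)/2) = 109^69 ≡ 1 (mod 139).
Squaring successively (mod 139): 109^2 = 11881 ≡ 66; 109^4 ≡ 66² = 4356 ≡ 47; 109^8 ≡ 47² = 2209 ≡ 124; 109^16 ≡ 124² = 15376 ≡ 86; 109^32 ≡ 86² = 7396 ≡ 29; 109^64 ≡ 29² = 841 ≡ 7.
Since 69 = 64 + 4 + 1, 109^69 ≡ 7 · 47 · 109; multiplying out mod 139: 7·47 = 329 ≡ 51, then 51·109 = 5559 ≡ 138. Thus 109^69 ≡ 138 ≡ −1 (mod 139).
By Euler's criterion 109 is a quadratic non-residue mod 139: no t satisfies t² ≡ 109 (mod 139).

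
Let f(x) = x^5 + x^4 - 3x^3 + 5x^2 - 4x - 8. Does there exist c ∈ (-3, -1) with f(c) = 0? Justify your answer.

Such a root exists.

f(-3) = -32 and f(-1) = 4, which have opposite signs.
Since f is a polynomial it is continuous on [-3, -1].
By the Intermediate Value Theorem, f takes the value 0 somewhere in the open interval.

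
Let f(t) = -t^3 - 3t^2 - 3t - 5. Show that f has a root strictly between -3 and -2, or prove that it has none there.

Such a root exists.

f(-3) = 4 and f(-2) = -3, which have opposite signs.
f is continuous everywhere (it is a polynomial), in particular on [-3, -2].
By the Intermediate Value Theorem, f takes the value 0 somewhere in the open interval.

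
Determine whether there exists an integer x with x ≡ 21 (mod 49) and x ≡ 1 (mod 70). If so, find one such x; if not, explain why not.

Both moduli are multiples of 7 = gcd(49, 70), so any solution would satisfy x ≡ 21 and x ≡ 1 modulo 7 simultaneously.
But 21 mod 7 = 0 while 1 mod 7 = 1, a contradiction.
So no integer satisfies both congruences.

No, no such integer exists.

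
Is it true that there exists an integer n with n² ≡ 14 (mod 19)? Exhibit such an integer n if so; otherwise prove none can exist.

Computing n² mod 19 for n = 0, 1, …, 9 (enough, by the symmetry n ↦ 19 − n) gives 0, 1, 4, 9, 16, 6, 17, 11, 7, 5.
So the quadratic residues mod 19 are {0, 1, 4, 5, 6, 7, 9, 11, 16, 17}, and 14 is not among them.
Therefore n² ≡ 14 (mod 19) has no solution.

No, no such integer exists.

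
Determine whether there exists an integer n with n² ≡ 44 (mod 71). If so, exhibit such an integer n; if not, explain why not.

No such integer exists.

Apply Euler's criterion with the prime 71: 44 is a quadratic residue iff 44^35 ≡ 1 (mod 71), and a non-residue iff it is ≡ −1.
Repeated squaring mod 71: 44^2 = 1936 ≡ 19; 44^4 ≡ 19² = 361 ≡ 6; 44^8 ≡ 6² = 36 ≡ 36; 44^16 ≡ 36² = 1296 ≡ 18; 44^32 ≡ 18² = 324 ≡ 40.
Since 35 = 32 + 2 + 1, 44^35 ≡ 40 · 19 · 44; multiplying out mod 71: 40·19 = 760 ≡ 50, then 50·44 = 2200 ≡ 70. Thus 44^35 ≡ 70 ≡ −1 (mod 71).
By Euler's criterion 44 is a quadratic non-residue mod 71: no n satisfies n² ≡ 44 (mod 71).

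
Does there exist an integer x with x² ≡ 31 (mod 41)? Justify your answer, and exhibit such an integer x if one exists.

x = 21

Take x = 21. Then 21² = 441 = 10·41 + 31, so 21² ≡ 31 (mod 41).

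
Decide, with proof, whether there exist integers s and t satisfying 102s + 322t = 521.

Any value of 102s + 322t is a multiple of gcd(102, 322) = 2.
However 521 leaves remainder 1 on division by 2.
So the equation is unsolvable over ℤ.

No, no such integers exist.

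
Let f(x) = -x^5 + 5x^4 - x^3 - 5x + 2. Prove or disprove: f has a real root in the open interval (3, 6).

f(3) = 122 and f(6) = -1540, which have opposite signs.
f is continuous everywhere (it is a polynomial), in particular on [3, 6].
By the Intermediate Value Theorem f must vanish at some point of (3, 6).

Yes, f has a root in the interval.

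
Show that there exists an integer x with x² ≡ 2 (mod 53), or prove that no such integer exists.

Apply Euler's criterion with the prime 53: 2 is a quadratic residue iff 2^26 ≡ 1 (mod 53), and a non-residue iff it is ≡ −1.
Squaring successively (mod 53): 2^2 = 4 ≡ 4; 2^4 ≡ 4² = 16 ≡ 16; 2^8 ≡ 16² = 256 ≡ 44; 2^16 ≡ 44² = 1936 ≡ 28.
Since 26 = 16 + 8 + 2, 2^26 ≡ 28 · 44 · 4; multiplying out mod 53: 28·44 = 1232 ≡ 13, then 13·4 = 52 ≡ 52. Thus 2^26 ≡ 52 ≡ −1 (mod 53).
By Euler's criterion 2 is a quadratic non-residue mod 53: no x satisfies x² ≡ 2 (mod 53).

There is no such integer.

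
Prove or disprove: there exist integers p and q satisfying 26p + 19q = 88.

26 and 19 are coprime, so 26p + 19q ranges over all of ℤ.
Euclidean algorithm: 26 = 1·19 + 7, 19 = 2·7 + 5, 7 = 1·5 + 2, 5 = 2·2 + 1, 2 = 2·1 + 0.
Unwinding: 1 = 5 − 2·2 = 5 − 2·(7 − 1·5) = −2·7 + 3·5 = −2·7 + 3·(19 − 2·7) = 3·19 − 8·7 = 3·19 − 8·(26 − 1·19) = −8·26 + 11·19, i.e. 26·(-8) + 19·11 = 1.
Times 88: 26·(-704) + 19·968 = 88, so (-704, 968) solves it.
Shifting by a multiple of (19, −26) keeps it a solution: p = -704 + 38·19 = 18, q = 968 − 38·26 = -20.
Indeed 26·18 + 19·(-20) = 468 − 380 = 88.

p = 18, q = -20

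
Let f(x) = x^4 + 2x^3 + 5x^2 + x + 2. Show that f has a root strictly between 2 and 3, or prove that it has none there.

The endpoint values f(2) = 56 and f(3) = 185 are both positive. Claim: f(x) > 0 for every x in (2, 3).
Substitute x = 2 + u, where 0 < u < 1 on the interval. Expanding, f(2 + u) = u^4 + 10u^3 + 41u^2 + 77u + 56.
The nonzero coefficients here are all positive, so for u > 0 every term is positive (or zero), and the constant term 56 is strictly positive.
So f is strictly positive on (2, 3); no root exists in the interval.

No such root exists.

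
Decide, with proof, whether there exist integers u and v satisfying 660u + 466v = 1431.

Both 660 and 466 are divisible by gcd(660, 466) = 2, hence so is any combination 660u + 466v.
However 1431 leaves remainder 1 on division by 2.
Hence no integers u, v satisfy the equation.

There are no such integers.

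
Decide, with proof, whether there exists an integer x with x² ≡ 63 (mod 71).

No, no such integer exists.

Apply Euler's criterion with the prime 71: 63 is a quadratic residue iff 63^35 ≡ 1 (mod 71), and a non-residue iff it is ≡ −1.
Repeated squaring mod 71: 63^2 = 3969 ≡ 64; 63^4 ≡ 64² = 4096 ≡ 49; 63^8 ≡ 49² = 2401 ≡ 58; 63^16 ≡ 58² = 3364 ≡ 27; 63^32 ≡ 27² = 729 ≡ 19.
Since 35 = 32 + 2 + 1, 63^35 ≡ 19 · 64 · 63; multiplying out mod 71: 19·64 = 1216 ≡ 9, then 9·63 = 567 ≡ 70. Thus 63^35 ≡ 70 ≡ −1 (mod 71).
By Euler's criterion 63 is a quadratic non-residue mod 71: no x satisfies x² ≡ 63 (mod 71).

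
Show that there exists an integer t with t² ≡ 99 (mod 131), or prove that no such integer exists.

Take t = 112. Then 112² = 12544 = 95·131 + 99, so 112² ≡ 99 (mod 131).

t = 112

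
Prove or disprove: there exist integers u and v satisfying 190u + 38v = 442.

Any value of 190u + 38v is a multiple of gcd(190, 38) = 38.
But 442 = 38·11 + 24, so 38 ∤ 442.
Therefore 190u + 38v = 442 has no solution in integers.

No such integers exist.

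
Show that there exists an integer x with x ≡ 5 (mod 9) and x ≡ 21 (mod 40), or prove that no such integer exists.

x = 221

Since 9 and 40 share no common factor, CRT says the pair of congruences has a solution (unique mod 360).
Write x = 5 + 9t and require 5 + 9t ≡ 21 (mod 40), i.e. 9t ≡ 16 (mod 40).
Note 9·9 = 81 ≡ 1 (mod 40) (as 81 − 1 = 2·40), so 9⁻¹ ≡ 9.
Therefore t ≡ 9·16 = 144 ≡ 24 (mod 40).
Taking t = 24 gives x = 5 + 9·24 = 221.
Indeed 221 ≡ 5 (mod 9) and 221 ≡ 21 (mod 40).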